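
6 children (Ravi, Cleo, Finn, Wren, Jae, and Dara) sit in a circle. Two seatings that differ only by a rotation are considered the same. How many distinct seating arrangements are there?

Around a circle, 6 distinct people have 6!/6 = (5)! = 120 rotationally distinct seatings.

120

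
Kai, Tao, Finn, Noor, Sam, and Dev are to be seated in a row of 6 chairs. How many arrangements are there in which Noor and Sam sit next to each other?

240

Treat {Noor, Sam} as a single unit. There are 5 units to order, and the pair itself can be ordered 2 ways.
That gives 2 × 5! = 2 × 120 = 240.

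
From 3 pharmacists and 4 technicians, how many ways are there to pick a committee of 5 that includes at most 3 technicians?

Split by how many technicians are chosen (0 through 3).
Sum: C(4,0)·C(3,5) + C(4,1)·C(3,4) + C(4,2)·C(3,3) + C(4,3)·C(3,2) = 0 + 0 + 6 + 12 = 18.

18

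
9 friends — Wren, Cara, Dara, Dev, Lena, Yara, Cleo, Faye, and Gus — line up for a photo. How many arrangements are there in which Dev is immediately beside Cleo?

80640

Place the 7 others and the Dev-Cleo pair as 8 objects in a line; the pair has 2 internal arrangements.
That gives 2 × 8! = 2 × 40320 = 80640.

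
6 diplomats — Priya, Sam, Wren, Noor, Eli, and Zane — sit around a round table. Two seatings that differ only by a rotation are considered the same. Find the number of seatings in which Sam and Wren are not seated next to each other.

All circular seatings of 6 people number (5)! = 120.
Seatings with Sam beside Wren: treat them as a block with 2 internal orders, giving 2 × (4)! = 48.
Subtracting, 120 − 48 = 72.

72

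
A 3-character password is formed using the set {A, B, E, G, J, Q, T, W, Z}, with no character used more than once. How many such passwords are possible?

504

Choose and order 3 of the 9 symbols: the first character has 9 options, the next 8, then 7.
That product is 9 × 8 × 7 = 504.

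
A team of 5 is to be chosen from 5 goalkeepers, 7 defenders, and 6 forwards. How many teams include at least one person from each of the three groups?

Total 5-person selections from all 18: C(18,5) = 8568.
Selections missing a whole group: no goalkeepers → C(13,5) = 1287; no defenders → C(11,5) = 462; no forwards → C(12,5) = 792.
Add back selections omitting two groups (i.e. drawn from a single group): C(5,5) + C(7,5) + C(6,5) = 28.
By inclusion–exclusion: 8568 − 2541 + 28 = 6055.

6055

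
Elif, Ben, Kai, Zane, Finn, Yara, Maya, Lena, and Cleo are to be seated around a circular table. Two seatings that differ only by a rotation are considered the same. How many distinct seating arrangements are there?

40320

Around a circle, 9 distinct people have 9!/9 = (8)! = 40320 rotationally distinct seatings.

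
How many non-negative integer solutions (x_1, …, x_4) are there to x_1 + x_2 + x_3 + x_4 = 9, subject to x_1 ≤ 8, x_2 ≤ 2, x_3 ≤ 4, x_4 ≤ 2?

44

Without the upper bounds there are C(12,3) = 220 ways to split 9 among 4 variables.
Subtract solutions that violate a single cap (substitute x_i' = x_i − (cap_i+1)): x_1 ≥ 9 gives C(3,3) = 1; x_2 ≥ 3 gives C(9,3) = 84; x_3 ≥ 5 gives C(7,3) = 35; x_4 ≥ 3 gives C(9,3) = 84. Together 204.
Add back pairs where two caps are both exceeded: 0 + 0 + 0 + 4 + 20 + 4 = 28.
By inclusion–exclusion the count is 220 − 204 + 28 = 44.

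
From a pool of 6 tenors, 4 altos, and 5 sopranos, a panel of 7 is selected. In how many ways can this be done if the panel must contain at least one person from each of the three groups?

Unrestricted: C(15,7) = 6435 ways to pick any 7 of the 15.
Subtract selections that omit an entire group: no tenors → C(9,7) = 36; no altos → C(11,7) = 330; no sopranos → C(10,7) = 120.
Add back selections omitting two groups (i.e. drawn from a single group): C(6,7) + C(4,7) + C(5,7) = 0.
By inclusion–exclusion: 6435 − 486 + 0 = 5949.

5949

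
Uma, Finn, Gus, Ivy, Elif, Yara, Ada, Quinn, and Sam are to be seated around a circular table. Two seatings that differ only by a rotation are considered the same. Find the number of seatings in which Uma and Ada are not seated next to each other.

All circular seatings of 9 people number (8)! = 40320.
Those with Uma next to Ada: fuse the pair into one unit and seat 8 units around a circle — 2·(7)! = 10080.
Subtracting, 40320 − 10080 = 30240.

30240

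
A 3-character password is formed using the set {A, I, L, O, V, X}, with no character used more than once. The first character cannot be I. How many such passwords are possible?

100

The first character has 6−1 = 5 choices (anything except I).
The remaining 2 characters are filled from the other 5 symbols without repetition: 5 × 4 = 20.
Total: 5 × 20 = 100.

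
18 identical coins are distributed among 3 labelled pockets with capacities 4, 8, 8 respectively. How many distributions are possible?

6

By stars and bars, unrestricted non-negative solutions to x_1+…+x_3 = 18 number C(18+2,2) = 190.
Subtract solutions that violate a single cap (substitute x_i' = x_i − (cap_i+1)): x_1 ≥ 5 gives C(15,2) = 105; x_2 ≥ 9 gives C(11,2) = 55; x_3 ≥ 9 gives C(11,2) = 55. Together 215.
Add back pairs where two caps are both exceeded: 15 + 15 + 1 = 31.
By inclusion–exclusion the count is 190 − 215 + 31 = 6.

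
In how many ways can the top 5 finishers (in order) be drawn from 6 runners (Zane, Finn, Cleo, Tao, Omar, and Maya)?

720

There are 6 choices for 1st place, 5 for 2nd, and so on down to 2 for position 5.
That gives 6 × 5 × 4 × 3 × 2 = 720.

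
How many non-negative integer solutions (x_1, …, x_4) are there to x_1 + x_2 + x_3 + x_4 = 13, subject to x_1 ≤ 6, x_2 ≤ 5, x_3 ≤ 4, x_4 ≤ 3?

51

By stars and bars, unrestricted non-negative solutions to x_1+…+x_4 = 13 number C(13+3,3) = 560.
Subtract solutions that violate a single cap (substitute x_i' = x_i − (cap_i+1)): x_1 ≥ 7 gives C(9,3) = 84; x_2 ≥ 6 gives C(10,3) = 120; x_3 ≥ 5 gives C(11,3) = 165; x_4 ≥ 4 gives C(12,3) = 220. Together 589.
Add back pairs where two caps are both exceeded: 1 + 4 + 10 + 10 + 20 + 35 = 80.
By inclusion–exclusion the count is 560 − 589 + 80 = 51.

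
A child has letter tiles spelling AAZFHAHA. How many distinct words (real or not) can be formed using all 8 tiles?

840

AAZFHAHA has 8 letters with A appearing 4 times and H appearing twice.
So there are 8! / (4!·2!) = 840 distinguishable arrangements.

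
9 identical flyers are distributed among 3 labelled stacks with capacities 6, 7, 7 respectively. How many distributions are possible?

43

By stars and bars, unrestricted non-negative solutions to x_1+…+x_3 = 9 number C(9+2,2) = 55.
Subtract solutions that violate a single cap (substitute x_i' = x_i − (cap_i+1)): x_1 ≥ 7 gives C(4,2) = 6; x_2 ≥ 8 gives C(3,2) = 3; x_3 ≥ 8 gives C(3,2) = 3. Together 12.
No two caps can be exceeded simultaneously, so the pair terms are all 0.
By inclusion–exclusion the count is 55 − 12 + 0 = 43.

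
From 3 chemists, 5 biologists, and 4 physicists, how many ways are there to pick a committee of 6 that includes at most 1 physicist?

Split by how many physicists are chosen (0 through 1).
Sum: C(4,0)·C(8,6) + C(4,1)·C(8,5) = 28 + 224 = 252.

252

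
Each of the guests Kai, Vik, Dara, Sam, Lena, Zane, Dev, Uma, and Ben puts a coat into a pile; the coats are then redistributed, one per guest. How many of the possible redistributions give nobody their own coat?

133496

Let Aᵢ be the assignments in which guest i gets their own coat. We want the size of the complement of A₁∪…∪A_9.
By inclusion–exclusion this is Σ_{j=0}^{9} (−1)^j C(9,j)·(9−j)!.
Computing: 362880 − 362880 + 181440 − 60480 + 15120 − 3024 + 504 − 72 + 9 − 1 = 133496.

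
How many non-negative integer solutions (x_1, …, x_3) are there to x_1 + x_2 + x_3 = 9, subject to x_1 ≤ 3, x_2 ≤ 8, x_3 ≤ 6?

Ignoring the caps, the number of non-negative solutions to x_1+…+x_3 = 9 is C(11,2) = 55.
Subtract solutions that violate a single cap (substitute x_i' = x_i − (cap_i+1)): x_1 ≥ 4 gives C(7,2) = 21; x_2 ≥ 9 gives C(2,2) = 1; x_3 ≥ 7 gives C(4,2) = 6. Together 28.
No two caps can be exceeded simultaneously, so the pair terms are all 0.
By inclusion–exclusion the count is 55 − 28 + 0 = 27.

27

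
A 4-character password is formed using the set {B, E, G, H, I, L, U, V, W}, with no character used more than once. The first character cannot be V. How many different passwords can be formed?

The first character has 9−1 = 8 choices (anything except V).
The remaining 3 characters are filled from the other 8 symbols without repetition: 8 × 7 × 6 = 336.
Total: 8 × 336 = 2688.

2688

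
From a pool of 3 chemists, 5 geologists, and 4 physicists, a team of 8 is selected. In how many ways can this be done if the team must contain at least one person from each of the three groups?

Unrestricted: C(12,8) = 495 ways to pick any 8 of the 12.
Selections missing a whole group: no chemists → C(9,8) = 9; no geologists → C(7,8) = 0; no physicists → C(8,8) = 1.
Add back selections omitting two groups (i.e. drawn from a single group): C(3,8) + C(5,8) + C(4,8) = 0.
By inclusion–exclusion: 495 − 10 + 0 = 485.

485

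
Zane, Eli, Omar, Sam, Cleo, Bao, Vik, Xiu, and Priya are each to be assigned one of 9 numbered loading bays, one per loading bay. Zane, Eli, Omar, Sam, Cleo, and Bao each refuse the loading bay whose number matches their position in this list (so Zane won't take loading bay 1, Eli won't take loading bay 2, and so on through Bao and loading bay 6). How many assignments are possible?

183822

Let Aᵢ (for 1 ≤ i ≤ 6) be the placements that put person i in their forbidden loading bay. Any j of these fix j positions, leaving (9−j)! ways to fill the rest, and there are C(6,j) ways to pick which j.
By inclusion–exclusion, the number of valid placements is Σ_{j=0}^{6} (−1)^j C(6,j)·(9−j)!.
Computing: 362880 − 241920 + 75600 − 14400 + 1800 − 144 + 6 = 183822.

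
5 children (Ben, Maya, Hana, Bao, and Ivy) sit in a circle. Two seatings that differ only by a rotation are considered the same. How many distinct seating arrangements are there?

Around a circle, 5 distinct people have 5!/5 = (4)! = 24 rotationally distinct seatings.

24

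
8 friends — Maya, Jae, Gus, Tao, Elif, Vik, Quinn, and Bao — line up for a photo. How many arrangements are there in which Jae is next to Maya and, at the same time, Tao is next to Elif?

Treat {Jae,Maya} as one block (2 orders) and {Tao,Elif} as another (2 orders).
That leaves 6 units to arrange: 2 × 2 × 6! = 4 × 720 = 2880.

2880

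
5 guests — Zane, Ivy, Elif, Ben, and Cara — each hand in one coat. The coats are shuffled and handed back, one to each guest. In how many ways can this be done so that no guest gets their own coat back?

44

Count assignments avoiding every fixed point. For any j of the 5 guests fixed to their own coat, the other 5−j can be arranged in (5−j)! ways.
By inclusion–exclusion this is Σ_{j=0}^{5} (−1)^j C(5,j)·(5−j)!.
Computing: 120 − 120 + 60 − 20 + 5 − 1 = 44.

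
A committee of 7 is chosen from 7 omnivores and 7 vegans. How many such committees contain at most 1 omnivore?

Split by how many omnivores are chosen (0 through 1).
Sum: C(7,0)·C(7,7) + C(7,1)·C(7,6) = 1 + 49 = 50.

50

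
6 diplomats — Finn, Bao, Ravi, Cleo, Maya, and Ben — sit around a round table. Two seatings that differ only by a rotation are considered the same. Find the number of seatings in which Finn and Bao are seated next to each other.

Glue Finn and Bao into a block (2 internal orders). Seating 5 units around a circle gives (4)! arrangements.
So 2 × (4)! = 2 × 24 = 48.

48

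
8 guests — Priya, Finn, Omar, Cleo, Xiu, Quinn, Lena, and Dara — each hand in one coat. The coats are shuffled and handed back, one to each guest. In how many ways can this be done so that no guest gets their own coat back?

This is the derangement count D_8: permutations of 8 items with no fixed point.
By inclusion–exclusion this is Σ_{j=0}^{8} (−1)^j C(8,j)·(8−j)!.
Computing: 40320 − 40320 + 20160 − 6720 + 1680 − 336 + 56 − 8 + 1 = 14833.

14833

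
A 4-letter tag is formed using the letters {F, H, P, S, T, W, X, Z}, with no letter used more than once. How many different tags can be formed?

1680

With no repetition, fill the 4 letters in order: 8 choices, then 7, down to 5.
8 × 7 × 6 × 5 = 1680.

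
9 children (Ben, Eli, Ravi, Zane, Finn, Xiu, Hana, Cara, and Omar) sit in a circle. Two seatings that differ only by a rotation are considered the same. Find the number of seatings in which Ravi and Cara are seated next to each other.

Treat {Ravi, Cara} as one unit (2 internal orders) and seat the resulting 8 units around the table: (7)! circular arrangements.
So 2 × (7)! = 2 × 5040 = 10080.

10080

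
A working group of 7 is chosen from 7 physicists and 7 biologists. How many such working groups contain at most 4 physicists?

Split by how many physicists are chosen (0 through 4).
Sum: C(7,0)·C(7,7) + C(7,1)·C(7,6) + C(7,2)·C(7,5) + C(7,3)·C(7,4) + C(7,4)·C(7,3) = 1 + 49 + 441 + 1225 + 1225 = 2941.

2941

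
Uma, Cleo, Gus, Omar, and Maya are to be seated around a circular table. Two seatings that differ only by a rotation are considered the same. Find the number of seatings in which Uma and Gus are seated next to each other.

Glue Uma and Gus into a block (2 internal orders). Seating 4 units around a circle gives (3)! arrangements.
So 2 × (3)! = 2 × 6 = 12.

12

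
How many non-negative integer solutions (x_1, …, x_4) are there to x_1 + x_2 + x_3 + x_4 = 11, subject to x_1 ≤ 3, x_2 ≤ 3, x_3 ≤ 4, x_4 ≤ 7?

60

Ignoring the caps, the number of non-negative solutions to x_1+…+x_4 = 11 is C(14,3) = 364.
Subtract solutions that violate a single cap (substitute x_i' = x_i − (cap_i+1)): x_1 ≥ 4 gives C(10,3) = 120; x_2 ≥ 4 gives C(10,3) = 120; x_3 ≥ 5 gives C(9,3) = 84; x_4 ≥ 8 gives C(6,3) = 20. Together 344.
Add back pairs where two caps are both exceeded: 20 + 10 + 0 + 10 + 0 + 0 = 40.
By inclusion–exclusion the count is 364 − 344 + 40 = 60.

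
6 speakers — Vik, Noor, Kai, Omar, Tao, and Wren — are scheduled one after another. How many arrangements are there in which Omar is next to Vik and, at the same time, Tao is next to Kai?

96

Treat {Omar,Vik} as one block (2 orders) and {Tao,Kai} as another (2 orders).
That leaves 4 units to arrange: 2 × 2 × 4! = 4 × 24 = 96.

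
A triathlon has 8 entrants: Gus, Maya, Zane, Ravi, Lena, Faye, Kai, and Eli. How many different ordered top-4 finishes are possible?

There are 8 choices for 1st place, 7 for 2nd, and so on down to 5 for position 4.
That gives 8 × 7 × 6 × 5 = 1680.

1680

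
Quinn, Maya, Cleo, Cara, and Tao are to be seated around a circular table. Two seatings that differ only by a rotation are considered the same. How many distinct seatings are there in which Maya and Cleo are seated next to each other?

12

Treat {Maya, Cleo} as one unit (2 internal orders) and seat the resulting 4 units around the table: (3)! circular arrangements.
So 2 × (3)! = 2 × 6 = 12.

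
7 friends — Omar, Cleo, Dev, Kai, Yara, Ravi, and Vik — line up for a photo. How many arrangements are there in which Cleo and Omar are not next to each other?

Of the 7! = 5040 arrangements, those with Cleo and Omar adjacent number 2 × 6! = 1440 (treat the pair as a block with 2 internal orders).
So 5040 − 1440 = 3600 arrangements keep them apart.

3600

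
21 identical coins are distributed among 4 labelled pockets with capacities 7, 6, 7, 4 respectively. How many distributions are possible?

20

Without the upper bounds there are C(24,3) = 2024 ways to split 21 among 4 pockets.
Subtract solutions that violate a single cap (substitute x_i' = x_i − (cap_i+1)): x_1 ≥ 8 gives C(16,3) = 560; x_2 ≥ 7 gives C(17,3) = 680; x_3 ≥ 8 gives C(16,3) = 560; x_4 ≥ 5 gives C(19,3) = 969. Together 2769.
Add back pairs where two caps are both exceeded: 84 + 56 + 165 + 84 + 220 + 165 = 774.
Subtract triples: 0 + 4 + 1 + 4 = 9.
By inclusion–exclusion the count is 2024 − 2769 + 774 − 9 = 20.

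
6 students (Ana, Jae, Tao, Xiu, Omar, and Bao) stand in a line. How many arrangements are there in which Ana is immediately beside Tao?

240

Treat {Ana, Tao} as a single unit. There are 5 units to order, and the pair itself can be ordered 2 ways.
That gives 2 × 5! = 2 × 120 = 240.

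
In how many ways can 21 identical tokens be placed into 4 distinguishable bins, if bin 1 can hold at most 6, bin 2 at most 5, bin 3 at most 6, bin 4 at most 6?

10

By stars and bars, unrestricted non-negative solutions to x_1+…+x_4 = 21 number C(21+3,3) = 2024.
Subtract solutions that violate a single cap (substitute x_i' = x_i − (cap_i+1)): x_1 ≥ 7 gives C(17,3) = 680; x_2 ≥ 6 gives C(18,3) = 816; x_3 ≥ 7 gives C(17,3) = 680; x_4 ≥ 7 gives C(17,3) = 680. Together 2856.
Add back pairs where two caps are both exceeded: 165 + 120 + 120 + 165 + 165 + 120 = 855.
Subtract triples: 4 + 4 + 1 + 4 = 13.
By inclusion–exclusion the count is 2024 − 2856 + 855 − 13 = 10.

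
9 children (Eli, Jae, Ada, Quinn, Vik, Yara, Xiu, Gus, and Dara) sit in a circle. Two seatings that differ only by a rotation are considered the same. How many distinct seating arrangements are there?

40320

Fix one person's seat to break rotational symmetry; the remaining 8 people can be arranged in (8)! = 40320 ways.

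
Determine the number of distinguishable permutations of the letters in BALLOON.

BALLOON has 7 letters with L appearing twice and O appearing twice.
The number of distinct arrangements is 7!/(2!·2!) = 5040/4 = 1260.

1260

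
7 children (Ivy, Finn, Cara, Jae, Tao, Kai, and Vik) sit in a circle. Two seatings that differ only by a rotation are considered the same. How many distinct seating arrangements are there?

720

Fix one person's seat to break rotational symmetry; the remaining 6 people can be arranged in (6)! = 720 ways.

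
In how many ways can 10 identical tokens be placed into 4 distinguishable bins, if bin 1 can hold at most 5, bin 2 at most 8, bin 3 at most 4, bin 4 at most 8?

By stars and bars, unrestricted non-negative solutions to x_1+…+x_4 = 10 number C(10+3,3) = 286.
Subtract solutions that violate a single cap (substitute x_i' = x_i − (cap_i+1)): x_1 ≥ 6 gives C(7,3) = 35; x_2 ≥ 9 gives C(4,3) = 4; x_3 ≥ 5 gives C(8,3) = 56; x_4 ≥ 9 gives C(4,3) = 4. Together 99.
No two caps can be exceeded simultaneously, so the pair terms are all 0.
By inclusion–exclusion the count is 286 − 99 + 0 = 187.

187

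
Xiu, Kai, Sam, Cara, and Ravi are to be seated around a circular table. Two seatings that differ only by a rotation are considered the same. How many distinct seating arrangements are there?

24

Seat Xiu anywhere (absorbing the rotational symmetry), then permute the other 4: (4)! = 24.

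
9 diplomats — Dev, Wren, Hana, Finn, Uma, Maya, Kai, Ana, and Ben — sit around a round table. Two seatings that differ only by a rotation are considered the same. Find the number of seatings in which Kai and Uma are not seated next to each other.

Without the restriction there are (8)! = 40320 seatings.
Those with Kai next to Uma: fuse the pair into one unit and seat 8 units around a circle — 2·(7)! = 10080.
Subtracting, 40320 − 10080 = 30240.

30240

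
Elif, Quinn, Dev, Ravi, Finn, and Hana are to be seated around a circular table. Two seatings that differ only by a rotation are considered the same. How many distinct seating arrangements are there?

Around a circle, 6 distinct people have 6!/6 = (5)! = 120 rotationally distinct seatings.

120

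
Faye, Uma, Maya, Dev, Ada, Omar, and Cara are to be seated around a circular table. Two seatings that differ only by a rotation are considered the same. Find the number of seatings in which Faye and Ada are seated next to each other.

240

Treat {Faye, Ada} as one unit (2 internal orders) and seat the resulting 6 units around the table: (5)! circular arrangements.
So 2 × (5)! = 2 × 120 = 240.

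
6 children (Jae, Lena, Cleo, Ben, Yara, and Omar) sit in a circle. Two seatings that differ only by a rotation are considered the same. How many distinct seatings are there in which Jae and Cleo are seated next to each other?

Treat {Jae, Cleo} as one unit (2 internal orders) and seat the resulting 5 units around the table: (4)! circular arrangements.
So 2 × (4)! = 2 × 24 = 48.

48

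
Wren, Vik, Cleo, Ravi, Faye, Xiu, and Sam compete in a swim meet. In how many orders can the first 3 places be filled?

There are 7 choices for 1st place, 6 for 2nd, and 5 for 3rd.
That gives 7 × 6 × 5 = 210.

210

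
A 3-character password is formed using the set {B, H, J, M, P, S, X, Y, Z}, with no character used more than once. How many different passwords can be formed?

504

This is a permutation of 3 out of 9: P(9,3) = 9!/6!.
That product is 9 × 8 × 7 = 504.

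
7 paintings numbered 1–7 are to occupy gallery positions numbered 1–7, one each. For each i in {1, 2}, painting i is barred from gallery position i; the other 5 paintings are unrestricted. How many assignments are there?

3720

Let Aᵢ (for i ∈ {1, 2}) be the placements that put painting i in its forbidden gallery position. Any j of these fix j positions, leaving (7−j)! ways to fill the rest, and there are C(2,j) ways to pick which j.
By inclusion–exclusion, the number of valid placements is Σ_{j=0}^{2} (−1)^j C(2,j)·(7−j)!.
Computing: 5040 − 1440 + 120 = 3720.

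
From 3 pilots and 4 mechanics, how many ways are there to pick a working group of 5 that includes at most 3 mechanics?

Split by how many mechanics are chosen (0 through 3).
Sum: C(4,0)·C(3,5) + C(4,1)·C(3,4) + C(4,2)·C(3,3) + C(4,3)·C(3,2) = 0 + 0 + 6 + 12 = 18.

18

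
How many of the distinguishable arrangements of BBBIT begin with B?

12

Fix B in the first position and arrange the remaining 4 letters.
Those 4 letters have B appearing twice, giving (4)!/(2!) = 12.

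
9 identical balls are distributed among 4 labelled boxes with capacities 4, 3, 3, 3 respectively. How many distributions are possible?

Without the upper bounds there are C(12,3) = 220 ways to split 9 among 4 boxes.
Subtract solutions that violate a single cap (substitute x_i' = x_i − (cap_i+1)): x_1 ≥ 5 gives C(7,3) = 35; x_2 ≥ 4 gives C(8,3) = 56; x_3 ≥ 4 gives C(8,3) = 56; x_4 ≥ 4 gives C(8,3) = 56. Together 203.
Add back pairs where two caps are both exceeded: 1 + 1 + 1 + 4 + 4 + 4 = 15.
By inclusion–exclusion the count is 220 − 203 + 15 = 32.

32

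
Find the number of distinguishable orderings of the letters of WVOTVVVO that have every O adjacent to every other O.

Treat the 2 copies of O as a single block. The multiset to arrange is then {OO, T, V, V, V, V, W}, 7 items in all.
That gives (7)!/(4!) = 210 arrangements.

210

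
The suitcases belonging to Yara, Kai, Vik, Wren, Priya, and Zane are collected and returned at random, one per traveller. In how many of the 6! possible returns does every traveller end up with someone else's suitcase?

Count assignments avoiding every fixed point. For any j of the 6 travellers fixed to their own suitcase, the other 6−j can be arranged in (6−j)! ways.
By inclusion–exclusion this is Σ_{j=0}^{6} (−1)^j C(6,j)·(6−j)!.
Computing: 720 − 720 + 360 − 120 + 30 − 6 + 1 = 265.

265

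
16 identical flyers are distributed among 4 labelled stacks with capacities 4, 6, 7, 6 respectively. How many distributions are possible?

Ignoring the caps, the number of non-negative solutions to x_1+…+x_4 = 16 is C(19,3) = 969.
Subtract solutions that violate a single cap (substitute x_i' = x_i − (cap_i+1)): x_1 ≥ 5 gives C(14,3) = 364; x_2 ≥ 7 gives C(12,3) = 220; x_3 ≥ 8 gives C(11,3) = 165; x_4 ≥ 7 gives C(12,3) = 220. Together 969.
Add back pairs where two caps are both exceeded: 35 + 20 + 35 + 4 + 10 + 4 = 108.
By inclusion–exclusion the count is 969 − 969 + 108 = 108.

108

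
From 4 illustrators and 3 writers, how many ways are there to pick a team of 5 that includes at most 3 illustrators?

18

Split by how many illustrators are chosen (0 through 3).
Sum: C(4,0)·C(3,5) + C(4,1)·C(3,4) + C(4,2)·C(3,3) + C(4,3)·C(3,2) = 0 + 0 + 6 + 12 = 18.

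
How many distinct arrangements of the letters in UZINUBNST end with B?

With the last slot taken by B, it remains to arrange the other 8 letters (UZINUNST).
Those 8 letters have N appearing twice and U appearing twice, giving (8)!/(2!·2!) = 10080.

10080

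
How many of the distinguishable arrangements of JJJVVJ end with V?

5

Fix V in the last position and arrange the remaining 5 letters.
Those 5 letters have J appearing 4 times, giving (5)!/(4!) = 5.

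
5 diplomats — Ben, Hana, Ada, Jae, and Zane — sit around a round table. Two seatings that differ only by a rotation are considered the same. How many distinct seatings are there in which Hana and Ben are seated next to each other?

Glue Hana and Ben into a block (2 internal orders). Seating 4 units around a circle gives (3)! arrangements.
So 2 × (3)! = 2 × 6 = 12.

12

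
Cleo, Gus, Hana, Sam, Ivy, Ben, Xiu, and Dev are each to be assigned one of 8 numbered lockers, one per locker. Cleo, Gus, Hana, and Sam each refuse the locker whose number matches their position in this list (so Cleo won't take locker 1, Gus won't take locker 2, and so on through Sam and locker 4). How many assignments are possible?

24024

Let Aᵢ (for 1 ≤ i ≤ 4) be the placements that put person i in their forbidden locker. Any j of these fix j positions, leaving (8−j)! ways to fill the rest, and there are C(4,j) ways to pick which j.
By inclusion–exclusion, the number of valid placements is Σ_{j=0}^{4} (−1)^j C(4,j)·(8−j)!.
Computing: 40320 − 20160 + 4320 − 480 + 24 = 24024.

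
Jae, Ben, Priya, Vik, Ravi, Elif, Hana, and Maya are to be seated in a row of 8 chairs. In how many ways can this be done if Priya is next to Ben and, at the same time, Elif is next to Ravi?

2880

Treat {Priya,Ben} as one block (2 orders) and {Elif,Ravi} as another (2 orders).
That leaves 6 units to arrange: 2 × 2 × 6! = 4 × 720 = 2880.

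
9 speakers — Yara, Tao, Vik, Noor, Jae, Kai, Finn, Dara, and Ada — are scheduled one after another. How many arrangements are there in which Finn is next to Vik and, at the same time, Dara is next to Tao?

Treat {Finn,Vik} as one block (2 orders) and {Dara,Tao} as another (2 orders).
That leaves 7 units to arrange: 2 × 2 × 7! = 4 × 5040 = 20160.

20160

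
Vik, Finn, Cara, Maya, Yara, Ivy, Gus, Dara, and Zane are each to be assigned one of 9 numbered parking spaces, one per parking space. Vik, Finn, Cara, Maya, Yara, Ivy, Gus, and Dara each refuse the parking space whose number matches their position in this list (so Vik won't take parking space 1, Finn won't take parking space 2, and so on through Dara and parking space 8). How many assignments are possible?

Let Aᵢ (for 1 ≤ i ≤ 8) be the placements that put person i in their forbidden parking space. Any j of these fix j positions, leaving (9−j)! ways to fill the rest, and there are C(8,j) ways to pick which j.
By inclusion–exclusion, the number of valid placements is Σ_{j=0}^{8} (−1)^j C(8,j)·(9−j)!.
Computing: 362880 − 322560 + 141120 − 40320 + 8400 − 1344 + 168 − 16 + 1 = 148329.

148329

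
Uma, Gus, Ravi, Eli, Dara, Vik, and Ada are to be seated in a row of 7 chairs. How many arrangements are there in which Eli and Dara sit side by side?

Glue Eli and Dara into one block (2 internal orders), leaving 6 units to arrange in a row.
That gives 2 × 6! = 2 × 720 = 1440.

1440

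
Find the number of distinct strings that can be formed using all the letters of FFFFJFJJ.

56

FFFFJFJJ has 8 letters with F appearing 5 times and J appearing 3 times.
So there are 8! / (5!·3!) = 56 distinguishable arrangements.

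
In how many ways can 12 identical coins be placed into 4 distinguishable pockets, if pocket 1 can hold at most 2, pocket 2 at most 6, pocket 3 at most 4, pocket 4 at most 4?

Without the upper bounds there are C(15,3) = 455 ways to split 12 among 4 pockets.
Subtract solutions that violate a single cap (substitute x_i' = x_i − (cap_i+1)): x_1 ≥ 3 gives C(12,3) = 220; x_2 ≥ 7 gives C(8,3) = 56; x_3 ≥ 5 gives C(10,3) = 120; x_4 ≥ 5 gives C(10,3) = 120. Together 516.
Add back pairs where two caps are both exceeded: 10 + 35 + 35 + 1 + 1 + 10 = 92.
By inclusion–exclusion the count is 455 − 516 + 92 = 31.

31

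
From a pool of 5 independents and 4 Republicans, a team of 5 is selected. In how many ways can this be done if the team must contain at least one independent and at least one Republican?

125

With no constraint there are C(9,5) = 126 possible selections.
Subtract selections that omit an entire group: no independents → C(4,5) = 0; no Republicans → C(5,5) = 1.
Both groups omitted at once is impossible, so 126 − 1 = 125.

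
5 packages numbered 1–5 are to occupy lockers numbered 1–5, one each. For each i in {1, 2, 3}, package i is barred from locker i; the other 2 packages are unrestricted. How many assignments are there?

64

Let Aᵢ (for i ∈ {1, 2, 3}) be the placements that put package i in its forbidden locker. Any j of these fix j positions, leaving (5−j)! ways to fill the rest, and there are C(3,j) ways to pick which j.
By inclusion–exclusion, the number of valid placements is Σ_{j=0}^{3} (−1)^j C(3,j)·(5−j)!.
Computing: 120 − 72 + 18 − 2 = 64.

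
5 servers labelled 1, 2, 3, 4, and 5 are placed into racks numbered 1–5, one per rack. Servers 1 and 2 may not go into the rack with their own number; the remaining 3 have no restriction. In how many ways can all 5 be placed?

78

Let Aᵢ (for i ∈ {1, 2}) be the placements that put server i in its forbidden rack. Any j of these fix j positions, leaving (5−j)! ways to fill the rest, and there are C(2,j) ways to pick which j.
By inclusion–exclusion, the number of valid placements is Σ_{j=0}^{2} (−1)^j C(2,j)·(5−j)!.
Computing: 120 − 48 + 6 = 78.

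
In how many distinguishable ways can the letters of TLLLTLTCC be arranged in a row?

The 9 letters of TLLLTLTCC have repeats: C appearing twice, L appearing 4 times, and T appearing 3 times.
So there are 9! / (4!·3!·2!) = 1260 distinguishable arrangements.

1260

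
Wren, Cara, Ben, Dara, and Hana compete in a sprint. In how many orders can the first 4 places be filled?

120

There are 5 choices for 1st place, 4 for 2nd, and so on down to 2 for position 4.
That gives 5 × 4 × 3 × 2 = 120.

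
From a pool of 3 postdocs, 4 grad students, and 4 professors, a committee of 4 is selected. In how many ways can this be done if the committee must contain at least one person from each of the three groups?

With no constraint there are C(11,4) = 330 possible selections.
Subtract selections that omit an entire group: no postdocs → C(8,4) = 70; no grad students → C(7,4) = 35; no professors → C(7,4) = 35.
Add back selections omitting two groups (i.e. drawn from a single group): C(3,4) + C(4,4) + C(4,4) = 2.
By inclusion–exclusion: 330 − 140 + 2 = 192.

192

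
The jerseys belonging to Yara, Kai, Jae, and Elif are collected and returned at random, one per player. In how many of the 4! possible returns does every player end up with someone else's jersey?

9

Let Aᵢ be the assignments in which player i gets their old jersey. We want the size of the complement of A₁∪…∪A_4.
By inclusion–exclusion this is Σ_{j=0}^{4} (−1)^j C(4,j)·(4−j)!.
Computing: 24 − 24 + 12 − 4 + 1 = 9.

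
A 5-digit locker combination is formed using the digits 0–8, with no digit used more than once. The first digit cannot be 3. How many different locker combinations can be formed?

13440

The first digit has 9−1 = 8 choices (anything except 3).
The remaining 4 digits are filled from the other 8 symbols without repetition: 8 × 7 × 6 × 5 = 1680.
Total: 8 × 1680 = 13440.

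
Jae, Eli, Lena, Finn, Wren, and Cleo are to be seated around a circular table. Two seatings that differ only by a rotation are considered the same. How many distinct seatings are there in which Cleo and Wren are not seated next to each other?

All circular seatings of 6 people number (5)! = 120.
Seatings with Cleo beside Wren: treat them as a block with 2 internal orders, giving 2 × (4)! = 48.
Subtracting, 120 − 48 = 72.

72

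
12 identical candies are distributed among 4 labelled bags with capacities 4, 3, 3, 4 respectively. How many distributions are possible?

10

By stars and bars, unrestricted non-negative solutions to x_1+…+x_4 = 12 number C(12+3,3) = 455.
Subtract solutions that violate a single cap (substitute x_i' = x_i − (cap_i+1)): x_1 ≥ 5 gives C(10,3) = 120; x_2 ≥ 4 gives C(11,3) = 165; x_3 ≥ 4 gives C(11,3) = 165; x_4 ≥ 5 gives C(10,3) = 120. Together 570.
Add back pairs where two caps are both exceeded: 20 + 20 + 10 + 35 + 20 + 20 = 125.
By inclusion–exclusion the count is 455 − 570 + 125 = 10.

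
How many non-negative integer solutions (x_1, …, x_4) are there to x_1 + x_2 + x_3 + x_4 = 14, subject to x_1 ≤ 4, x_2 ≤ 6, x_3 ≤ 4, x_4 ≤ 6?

76

Without the upper bounds there are C(17,3) = 680 ways to split 14 among 4 variables.
Subtract solutions that violate a single cap (substitute x_i' = x_i − (cap_i+1)): x_1 ≥ 5 gives C(12,3) = 220; x_2 ≥ 7 gives C(10,3) = 120; x_3 ≥ 5 gives C(12,3) = 220; x_4 ≥ 7 gives C(10,3) = 120. Together 680.
Add back pairs where two caps are both exceeded: 10 + 35 + 10 + 10 + 1 + 10 = 76.
By inclusion–exclusion the count is 680 − 680 + 76 = 76.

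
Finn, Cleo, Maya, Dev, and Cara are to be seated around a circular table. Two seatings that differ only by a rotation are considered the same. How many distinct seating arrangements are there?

Seat Finn anywhere (absorbing the rotational symmetry), then permute the other 4: (4)! = 24.

24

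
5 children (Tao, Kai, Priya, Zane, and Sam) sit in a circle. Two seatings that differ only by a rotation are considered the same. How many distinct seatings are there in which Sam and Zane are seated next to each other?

Treat {Sam, Zane} as one unit (2 internal orders) and seat the resulting 4 units around the table: (3)! circular arrangements.
So 2 × (3)! = 2 × 6 = 12.

12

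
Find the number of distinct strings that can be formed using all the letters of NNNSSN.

15

Letter multiplicities in NNNSSN: N×4, S×2.
Dividing 6! = 720 by 4!·2! = 48 for the repeated letters gives 15.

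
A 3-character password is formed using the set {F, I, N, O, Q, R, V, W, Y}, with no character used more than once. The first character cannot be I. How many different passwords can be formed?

The first character has 9−1 = 8 choices (anything except I).
The remaining 2 characters are filled from the other 8 symbols without repetition: 8 × 7 = 56.
Total: 8 × 56 = 448.

448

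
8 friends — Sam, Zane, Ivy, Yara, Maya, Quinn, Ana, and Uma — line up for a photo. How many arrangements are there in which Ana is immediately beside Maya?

Treat {Ana, Maya} as a single unit. There are 7 units to order, and the pair itself can be ordered 2 ways.
So the count is 2·(7)! = 10080.

10080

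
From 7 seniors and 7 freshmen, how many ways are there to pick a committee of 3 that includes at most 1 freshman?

Split by how many freshmen are chosen (0 through 1).
Sum: C(7,0)·C(7,3) + C(7,1)·C(7,2) = 35 + 147 = 182.

182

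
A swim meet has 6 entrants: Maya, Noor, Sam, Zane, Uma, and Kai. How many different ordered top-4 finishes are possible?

360

This is an ordered selection of 4 from 6: P(6,4).
That gives 6 × 5 × 4 × 3 = 360.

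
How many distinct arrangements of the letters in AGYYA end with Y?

With the last slot taken by Y, it remains to arrange the other 4 letters (AGYA).
Those 4 letters have A appearing twice, giving (4)!/(2!) = 12.

12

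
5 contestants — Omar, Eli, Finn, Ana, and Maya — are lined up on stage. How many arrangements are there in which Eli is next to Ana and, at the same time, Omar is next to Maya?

Treat {Eli,Ana} as one block (2 orders) and {Omar,Maya} as another (2 orders).
That leaves 3 units to arrange: 2 × 2 × 3! = 4 × 6 = 24.

24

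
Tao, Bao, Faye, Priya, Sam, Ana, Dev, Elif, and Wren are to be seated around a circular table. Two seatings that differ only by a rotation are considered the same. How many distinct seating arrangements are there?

Seat Tao anywhere (absorbing the rotational symmetry), then permute the other 8: (8)! = 40320.

40320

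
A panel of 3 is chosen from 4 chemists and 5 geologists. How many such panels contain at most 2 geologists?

Split by how many geologists are chosen (0 through 2).
Sum: C(5,0)·C(4,3) + C(5,1)·C(4,2) + C(5,2)·C(4,1) = 4 + 30 + 40 = 74.

74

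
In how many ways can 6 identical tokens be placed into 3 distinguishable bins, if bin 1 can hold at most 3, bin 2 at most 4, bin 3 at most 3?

13

By stars and bars, unrestricted non-negative solutions to x_1+…+x_3 = 6 number C(6+2,2) = 28.
Subtract solutions that violate a single cap (substitute x_i' = x_i − (cap_i+1)): x_1 ≥ 4 gives C(4,2) = 6; x_2 ≥ 5 gives C(3,2) = 3; x_3 ≥ 4 gives C(4,2) = 6. Together 15.
No two caps can be exceeded simultaneously, so the pair terms are all 0.
By inclusion–exclusion the count is 28 − 15 + 0 = 13.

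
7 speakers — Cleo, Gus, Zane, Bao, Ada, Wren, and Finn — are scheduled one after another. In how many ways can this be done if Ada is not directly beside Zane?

3600

Of the 7! = 5040 arrangements, those with Ada and Zane adjacent number 2 × 6! = 1440 (treat the pair as a block with 2 internal orders).
So 5040 − 1440 = 3600 arrangements keep them apart.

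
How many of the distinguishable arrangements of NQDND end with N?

Fix N in the last position and arrange the remaining 4 letters.
Those 4 letters have D appearing twice, giving (4)!/(2!) = 12.

12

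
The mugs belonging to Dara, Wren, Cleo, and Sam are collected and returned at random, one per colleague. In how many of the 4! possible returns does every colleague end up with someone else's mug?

Count assignments avoiding every fixed point. For any j of the 4 colleagues fixed to their own mug, the other 4−j can be arranged in (4−j)! ways.
By inclusion–exclusion this is Σ_{j=0}^{4} (−1)^j C(4,j)·(4−j)!.
Computing: 24 − 24 + 12 − 4 + 1 = 9.

9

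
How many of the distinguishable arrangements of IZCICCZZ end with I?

Fix I in the last position and arrange the remaining 7 letters.
Those 7 letters have C appearing 3 times and Z appearing 3 times, giving (7)!/(3!·3!) = 140.

140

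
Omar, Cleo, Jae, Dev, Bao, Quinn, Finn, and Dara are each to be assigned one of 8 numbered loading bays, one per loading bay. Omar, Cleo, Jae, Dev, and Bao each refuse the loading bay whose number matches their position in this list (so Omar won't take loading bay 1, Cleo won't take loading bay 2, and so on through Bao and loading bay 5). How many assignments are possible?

Let Aᵢ (for 1 ≤ i ≤ 5) be the placements that put person i in their forbidden loading bay. Any j of these fix j positions, leaving (8−j)! ways to fill the rest, and there are C(5,j) ways to pick which j.
By inclusion–exclusion, the number of valid placements is Σ_{j=0}^{5} (−1)^j C(5,j)·(8−j)!.
Computing: 40320 − 25200 + 7200 − 1200 + 120 − 6 = 21234.

21234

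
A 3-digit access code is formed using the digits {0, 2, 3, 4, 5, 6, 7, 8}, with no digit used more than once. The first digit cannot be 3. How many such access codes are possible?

The first digit has 8−1 = 7 choices (anything except 3).
The remaining 2 digits are filled from the other 7 symbols without repetition: 7 × 6 = 42.
Total: 7 × 42 = 294.

294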